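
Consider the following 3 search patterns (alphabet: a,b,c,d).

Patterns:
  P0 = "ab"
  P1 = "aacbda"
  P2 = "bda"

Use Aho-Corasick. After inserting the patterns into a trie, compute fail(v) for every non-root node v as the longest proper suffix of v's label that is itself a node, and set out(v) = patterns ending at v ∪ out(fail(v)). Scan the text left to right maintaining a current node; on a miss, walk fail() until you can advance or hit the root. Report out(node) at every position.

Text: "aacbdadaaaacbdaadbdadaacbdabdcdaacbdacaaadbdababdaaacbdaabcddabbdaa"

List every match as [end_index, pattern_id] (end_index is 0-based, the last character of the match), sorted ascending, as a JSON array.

Build automaton:
Trie nodes:
  0='ε' goto a→1 b→8
  1='a' goto a→3 b→2
  2='ab' goto ·  [P0 ends]
  3='aa' goto c→4
  4='aac' goto b→5
  5='aacb' goto d→6
  6='aacbd' goto a→7
  7='aacbda' goto ·  [P1 ends]
  8='b' goto d→9
  9='bd' goto a→10
  10='bda' goto ·  [P2 ends]

BFS fail/out derivation:
  n1('a'): parent n0 fail=0; on 'a' 0 → fail=0;  out ∅∪∅=∅
  n8('b'): parent n0 fail=0; on 'b' 0 → fail=0;  out ∅∪∅=∅
  n2('ab'): parent n1 fail=0; on 'b' 0 → fail=8;  out {0}∪∅={0}
  n3('aa'): parent n1 fail=0; on 'a' 0 → fail=1;  out ∅∪∅=∅
  n9('bd'): parent n8 fail=0; on 'd' 0 → fail=0;  out ∅∪∅=∅
  n4('aac'): parent n3 fail=1; on 'c' 1→0 → fail=0;  out ∅∪∅=∅
  n10('bda'): parent n9 fail=0; on 'a' 0 → fail=1;  out {2}∪∅={2}
  n5('aacb'): parent n4 fail=0; on 'b' 0 → fail=8;  out ∅∪∅=∅
  n6('aacbd'): parent n5 fail=8; on 'd' 8 → fail=9;  out ∅∪∅=∅
  n7('aacbda'): parent n6 fail=9; on 'a' 9 → fail=10;  out {1}∪{2}={1,2}

Text stream:
i=0 'a': node 0→1
i=1 'a': node 1→3
i=2 'c': node 3→4
i=3 'b': node 4→5
i=4 'd': node 5→6
i=5 'a': node 6→7  ** P1@[0:5],P2@[3:5]
i=6 'd': node 7→0 (via fail)
i=7 'a': node 0→1
i=8 'a': node 1→3
i=9 'a': node 3→3 (via fail)
i=10 'a': node 3→3 (via fail)
i=11 'c': node 3→4
i=12 'b': node 4→5
i=13 'd': node 5→6
i=14 'a': node 6→7  ** P1@[9:14],P2@[12:14]
i=15 'a': node 7→3 (via fail)
i=16 'd': node 3→0 (via fail)
i=17 'b': node 0→8
i=18 'd': node 8→9
i=19 'a': node 9→10  ** P2@[17:19]
i=20 'd': node 10→0 (via fail)
i=21 'a': node 0→1
i=22 'a': node 1→3
i=23 'c': node 3→4
i=24 'b': node 4→5
i=25 'd': node 5→6
i=26 'a': node 6→7  ** P1@[21:26],P2@[24:26]
i=27 'b': node 7→2 (via fail)  ** P0@[26:27]
i=28 'd': node 2→9 (via fail)
i=29 'c': node 9→0 (via fail)
i=30 'd': node 0→0
i=31 'a': node 0→1
i=32 'a': node 1→3
i=33 'c': node 3→4
i=34 'b': node 4→5
i=35 'd': node 5→6
i=36 'a': node 6→7  ** P1@[31:36],P2@[34:36]
i=37 'c': node 7→0 (via fail)
i=38 'a': node 0→1
i=39 'a': node 1→3
i=40 'a': node 3→3 (via fail)
i=41 'd': node 3→0 (via fail)
i=42 'b': node 0→8
i=43 'd': node 8→9
i=44 'a': node 9→10  ** P2@[42:44]
i=45 'b': node 10→2 (via fail)  ** P0@[44:45]
i=46 'a': node 2→1 (via fail)
i=47 'b': node 1→2  ** P0@[46:47]
i=48 'd': node 2→9 (via fail)
i=49 'a': node 9→10  ** P2@[47:49]
i=50 'a': node 10→3 (via fail)
i=51 'a': node 3→3 (via fail)
i=52 'c': node 3→4
i=53 'b': node 4→5
i=54 'd': node 5→6
i=55 'a': node 6→7  ** P1@[50:55],P2@[53:55]
i=56 'a': node 7→3 (via fail)
i=57 'b': node 3→2 (via fail)  ** P0@[56:57]
i=58 'c': node 2→0 (via fail)
i=59 'd': node 0→0
i=60 'd': node 0→0
i=61 'a': node 0→1
i=62 'b': node 1→2  ** P0@[61:62]
i=63 'b': node 2→8 (via fail)
i=64 'd': node 8→9
i=65 'a': node 9→10  ** P2@[63:65]
i=66 'a': node 10→3 (via fail)

All matches (sorted): [[5,1],[5,2],[14,1],[14,2],[19,2],[26,1],[26,2],[27,0],[36,1],[36,2],[44,2],[45,0],[47,0],[49,2],[55,1],[55,2],[57,0],[62,0],[65,2]]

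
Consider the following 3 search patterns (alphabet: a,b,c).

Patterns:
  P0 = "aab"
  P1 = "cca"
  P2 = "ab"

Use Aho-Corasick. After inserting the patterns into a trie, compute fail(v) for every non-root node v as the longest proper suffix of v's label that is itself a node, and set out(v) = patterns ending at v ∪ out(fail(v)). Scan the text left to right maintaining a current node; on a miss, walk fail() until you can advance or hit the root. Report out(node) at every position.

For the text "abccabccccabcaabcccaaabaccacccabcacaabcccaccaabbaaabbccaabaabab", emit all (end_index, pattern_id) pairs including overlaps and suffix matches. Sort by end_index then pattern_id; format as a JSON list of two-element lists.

Build automaton:
Trie nodes:
  0='ε' goto a→1 c→4
  1='a' goto a→2 b→7
  2='aa' goto b→3
  3='aab' goto ·  ←P0
  4='c' goto c→5
  5='cc' goto a→6
  6='cca' goto ·  ←P1
  7='ab' goto ·  ←P2

BFS fail/out derivation:
  n1('a'): parent n0 fail=0; on 'a' 0 → fail=0;  out ∅∪∅=∅
  n4('c'): parent n0 fail=0; on 'c' 0 → fail=0;  out ∅∪∅=∅
  n2('aa'): parent n1 fail=0; on 'a' 0 → fail=1;  out ∅∪∅=∅
  n5('cc'): parent n4 fail=0; on 'c' 0 → fail=4;  out ∅∪∅=∅
  n7('ab'): parent n1 fail=0; on 'b' 0 → fail=0;  out {2}∪∅={2}
  n3('aab'): parent n2 fail=1; on 'b' 1 → fail=7;  out {0}∪{2}={0,2}
  n6('cca'): parent n5 fail=4; on 'a' 4→0 → fail=1;  out {1}∪∅={1}

Run:
[0] read 'a'  n0⇒n1
[1] read 'b'  n1⇒n7  → match P2@[0:1]
[2] read 'c'  n7⇒n4 ·f
[3] read 'c'  n4⇒n5
[4] read 'a'  n5⇒n6  → match P1@[2:4]
[5] read 'b'  n6⇒n7 ·f  → match P2@[4:5]
[6] read 'c'  n7⇒n4 ·f
[7] read 'c'  n4⇒n5
[8] read 'c'  n5⇒n5 ·f
[9] read 'c'  n5⇒n5 ·f
[10] read 'a'  n5⇒n6  → match P1@[8:10]
[11] read 'b'  n6⇒n7 ·f  → match P2@[10:11]
[12] read 'c'  n7⇒n4 ·f
[13] read 'a'  n4⇒n1 ·f
[14] read 'a'  n1⇒n2
[15] read 'b'  n2⇒n3  → match P0@[13:15],P2@[14:15]
[16] read 'c'  n3⇒n4 ·f
[17] read 'c'  n4⇒n5
[18] read 'c'  n5⇒n5 ·f
[19] read 'a'  n5⇒n6  → match P1@[17:19]
[20] read 'a'  n6⇒n2 ·f
[21] read 'a'  n2⇒n2 ·f
[22] read 'b'  n2⇒n3  → match P0@[20:22],P2@[21:22]
[23] read 'a'  n3⇒n1 ·f
[24] read 'c'  n1⇒n4 ·f
[25] read 'c'  n4⇒n5
[26] read 'a'  n5⇒n6  → match P1@[24:26]
[27] read 'c'  n6⇒n4 ·f
[28] read 'c'  n4⇒n5
[29] read 'c'  n5⇒n5 ·f
[30] read 'a'  n5⇒n6  → match P1@[28:30]
[31] read 'b'  n6⇒n7 ·f  → match P2@[30:31]
[32] read 'c'  n7⇒n4 ·f
[33] read 'a'  n4⇒n1 ·f
[34] read 'c'  n1⇒n4 ·f
[35] read 'a'  n4⇒n1 ·f
[36] read 'a'  n1⇒n2
[37] read 'b'  n2⇒n3  → match P0@[35:37],P2@[36:37]
[38] read 'c'  n3⇒n4 ·f
[39] read 'c'  n4⇒n5
[40] read 'c'  n5⇒n5 ·f
[41] read 'a'  n5⇒n6  → match P1@[39:41]
[42] read 'c'  n6⇒n4 ·f
[43] read 'c'  n4⇒n5
[44] read 'a'  n5⇒n6  → match P1@[42:44]
[45] read 'a'  n6⇒n2 ·f
[46] read 'b'  n2⇒n3  → match P0@[44:46],P2@[45:46]
[47] read 'b'  n3⇒n0 ·f
[48] read 'a'  n0⇒n1
[49] read 'a'  n1⇒n2
[50] read 'a'  n2⇒n2 ·f
[51] read 'b'  n2⇒n3  → match P0@[49:51],P2@[50:51]
[52] read 'b'  n3⇒n0 ·f
[53] read 'c'  n0⇒n4
[54] read 'c'  n4⇒n5
[55] read 'a'  n5⇒n6  → match P1@[53:55]
[56] read 'a'  n6⇒n2 ·f
[57] read 'b'  n2⇒n3  → match P0@[55:57],P2@[56:57]
[58] read 'a'  n3⇒n1 ·f
[59] read 'a'  n1⇒n2
[60] read 'b'  n2⇒n3  → match P0@[58:60],P2@[59:60]
[61] read 'a'  n3⇒n1 ·f
[62] read 'b'  n1⇒n7  → match P2@[61:62]

Result: [[1,2],[4,1],[5,2],[10,1],[11,2],[15,0],[15,2],[19,1],[22,0],[22,2],[26,1],[30,1],[31,2],[37,0],[37,2],[41,1],[44,1],[46,0],[46,2],[51,0],[51,2],[55,1],[57,0],[57,2],[60,0],[60,2],[62,2]]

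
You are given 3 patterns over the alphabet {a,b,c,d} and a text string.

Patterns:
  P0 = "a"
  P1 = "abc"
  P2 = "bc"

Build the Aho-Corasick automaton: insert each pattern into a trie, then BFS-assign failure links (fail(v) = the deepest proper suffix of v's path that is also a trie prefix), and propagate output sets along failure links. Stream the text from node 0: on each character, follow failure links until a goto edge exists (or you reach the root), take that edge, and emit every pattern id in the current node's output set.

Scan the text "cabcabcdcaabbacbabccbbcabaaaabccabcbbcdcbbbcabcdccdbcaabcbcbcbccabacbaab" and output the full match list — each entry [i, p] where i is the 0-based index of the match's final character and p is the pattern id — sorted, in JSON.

Build:
Trie nodes:
  0='ε' goto a→1 b→4
  1='a' goto b→2  ←P0
  2='ab' goto c→3
  3='abc' goto ·  ←P1
  4='b' goto c→5
  5='bc' goto ·  ←P2

Failure links (BFS by depth):
  fail(1) 'a': from fail(0)=0 chase 'a': 0 ⇒ 0;  out={0}∪out(0)={0}
  fail(4) 'b': from fail(0)=0 chase 'b': 0 ⇒ 0;  out=∅∪out(0)=∅
  fail(2) 'ab': from fail(1)=0 chase 'b': 0 ⇒ 4;  out=∅∪out(4)=∅
  fail(5) 'bc': from fail(4)=0 chase 'c': 0 ⇒ 0;  out={2}∪out(0)={2}
  fail(3) 'abc': from fail(2)=4 chase 'c': 4 ⇒ 5;  out={1}∪out(5)={1,2}

Run:
[0] read 'c'  n0⇒n0
[1] read 'a'  n0⇒n1  emit P0@[1:1]
[2] read 'b'  n1⇒n2
[3] read 'c'  n2⇒n3  emit P1@[1:3],P2@[2:3]
[4] read 'a'  n3⇒n1 (fail-walked)  emit P0@[4:4]
[5] read 'b'  n1⇒n2
[6] read 'c'  n2⇒n3  emit P1@[4:6],P2@[5:6]
[7] read 'd'  n3⇒n0 (fail-walked)
[8] read 'c'  n0⇒n0
[9] read 'a'  n0⇒n1  emit P0@[9:9]
[10] read 'a'  n1⇒n1 (fail-walked)  emit P0@[10:10]
[11] read 'b'  n1⇒n2
[12] read 'b'  n2⇒n4 (fail-walked)
[13] read 'a'  n4⇒n1 (fail-walked)  emit P0@[13:13]
[14] read 'c'  n1⇒n0 (fail-walked)
[15] read 'b'  n0⇒n4
[16] read 'a'  n4⇒n1 (fail-walked)  emit P0@[16:16]
[17] read 'b'  n1⇒n2
[18] read 'c'  n2⇒n3  emit P1@[16:18],P2@[17:18]
[19] read 'c'  n3⇒n0 (fail-walked)
[20] read 'b'  n0⇒n4
[21] read 'b'  n4⇒n4 (fail-walked)
[22] read 'c'  n4⇒n5  emit P2@[21:22]
[23] read 'a'  n5⇒n1 (fail-walked)  emit P0@[23:23]
[24] read 'b'  n1⇒n2
[25] read 'a'  n2⇒n1 (fail-walked)  emit P0@[25:25]
[26] read 'a'  n1⇒n1 (fail-walked)  emit P0@[26:26]
[27] read 'a'  n1⇒n1 (fail-walked)  emit P0@[27:27]
[28] read 'a'  n1⇒n1 (fail-walked)  emit P0@[28:28]
[29] read 'b'  n1⇒n2
[30] read 'c'  n2⇒n3  emit P1@[28:30],P2@[29:30]
[31] read 'c'  n3⇒n0 (fail-walked)
[32] read 'a'  n0⇒n1  emit P0@[32:32]
[33] read 'b'  n1⇒n2
[34] read 'c'  n2⇒n3  emit P1@[32:34],P2@[33:34]
[35] read 'b'  n3⇒n4 (fail-walked)
[36] read 'b'  n4⇒n4 (fail-walked)
[37] read 'c'  n4⇒n5  emit P2@[36:37]
[38] read 'd'  n5⇒n0 (fail-walked)
[39] read 'c'  n0⇒n0
[40] read 'b'  n0⇒n4
[41] read 'b'  n4⇒n4 (fail-walked)
[42] read 'b'  n4⇒n4 (fail-walked)
[43] read 'c'  n4⇒n5  emit P2@[42:43]
[44] read 'a'  n5⇒n1 (fail-walked)  emit P0@[44:44]
[45] read 'b'  n1⇒n2
[46] read 'c'  n2⇒n3  emit P1@[44:46],P2@[45:46]
[47] read 'd'  n3⇒n0 (fail-walked)
[48] read 'c'  n0⇒n0
[49] read 'c'  n0⇒n0
[50] read 'd'  n0⇒n0
[51] read 'b'  n0⇒n4
[52] read 'c'  n4⇒n5  emit P2@[51:52]
[53] read 'a'  n5⇒n1 (fail-walked)  emit P0@[53:53]
[54] read 'a'  n1⇒n1 (fail-walked)  emit P0@[54:54]
[55] read 'b'  n1⇒n2
[56] read 'c'  n2⇒n3  emit P1@[54:56],P2@[55:56]
[57] read 'b'  n3⇒n4 (fail-walked)
[58] read 'c'  n4⇒n5  emit P2@[57:58]
[59] read 'b'  n5⇒n4 (fail-walked)
[60] read 'c'  n4⇒n5  emit P2@[59:60]
[61] read 'b'  n5⇒n4 (fail-walked)
[62] read 'c'  n4⇒n5  emit P2@[61:62]
[63] read 'c'  n5⇒n0 (fail-walked)
[64] read 'a'  n0⇒n1  emit P0@[64:64]
[65] read 'b'  n1⇒n2
[66] read 'a'  n2⇒n1 (fail-walked)  emit P0@[66:66]
[67] read 'c'  n1⇒n0 (fail-walked)
[68] read 'b'  n0⇒n4
[69] read 'a'  n4⇒n1 (fail-walked)  emit P0@[69:69]
[70] read 'a'  n1⇒n1 (fail-walked)  emit P0@[70:70]
[71] read 'b'  n1⇒n2

Result: [[1,0],[3,1],[3,2],[4,0],[6,1],[6,2],[9,0],[10,0],[13,0],[16,0],[18,1],[18,2],[22,2],[23,0],[25,0],[26,0],[27,0],[28,0],[30,1],[30,2],[32,0],[34,1],[34,2],[37,2],[43,2],[44,0],[46,1],[46,2],[52,2],[53,0],[54,0],[56,1],[56,2],[58,2],[60,2],[62,2],[64,0],[66,0],[69,0],[70,0]]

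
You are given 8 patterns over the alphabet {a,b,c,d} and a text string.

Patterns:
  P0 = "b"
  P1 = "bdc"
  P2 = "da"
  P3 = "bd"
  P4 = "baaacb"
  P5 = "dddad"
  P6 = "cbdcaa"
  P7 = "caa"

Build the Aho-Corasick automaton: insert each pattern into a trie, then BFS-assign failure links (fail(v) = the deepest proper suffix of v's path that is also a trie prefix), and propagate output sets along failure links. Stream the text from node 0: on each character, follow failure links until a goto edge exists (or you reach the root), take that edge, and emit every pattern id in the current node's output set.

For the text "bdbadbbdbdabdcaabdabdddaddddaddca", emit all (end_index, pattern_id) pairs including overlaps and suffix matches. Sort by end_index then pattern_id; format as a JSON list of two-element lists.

Construct AC machine:
Trie nodes:
  n0 'ε': b→1 c→15 d→4
  n1 'b': a→6 d→2  [P0 ends]
  n2 'bd': c→3  [P3 ends]
  n3 'bdc': ·  [P1 ends]
  n4 'd': a→5 d→11
  n5 'da': ·  [P2 ends]
  n6 'ba': a→7
  n7 'baa': a→8
  n8 'baaa': c→9
  n9 'baaac': b→10
  n10 'baaacb': ·  [P4 ends]
  n11 'dd': d→12
  n12 'ddd': a→13
  n13 'ddda': d→14
  n14 'dddad': ·  [P5 ends]
  n15 'c': a→21 b→16
  n16 'cb': d→17
  n17 'cbd': c→18
  n18 'cbdc': a→19
  n19 'cbdca': a→20
  n20 'cbdcaa': ·  [P6 ends]
  n21 'ca': a→22
  n22 'caa': ·  [P7 ends]

BFS fail/out derivation:
  n1('b'): parent n0 fail=0; on 'b' 0 → fail=0;  out {0}∪∅={0}
  n4('d'): parent n0 fail=0; on 'd' 0 → fail=0;  out ∅∪∅=∅
  n15('c'): parent n0 fail=0; on 'c' 0 → fail=0;  out ∅∪∅=∅
  n2('bd'): parent n1 fail=0; on 'd' 0 → fail=4;  out {3}∪∅={3}
  n5('da'): parent n4 fail=0; on 'a' 0 → fail=0;  out {2}∪∅={2}
  n6('ba'): parent n1 fail=0; on 'a' 0 → fail=0;  out ∅∪∅=∅
  n11('dd'): parent n4 fail=0; on 'd' 0 → fail=4;  out ∅∪∅=∅
  n16('cb'): parent n15 fail=0; on 'b' 0 → fail=1;  out ∅∪{0}={0}
  n21('ca'): parent n15 fail=0; on 'a' 0 → fail=0;  out ∅∪∅=∅
  n3('bdc'): parent n2 fail=4; on 'c' 4→0 → fail=15;  out {1}∪∅={1}
  n7('baa'): parent n6 fail=0; on 'a' 0 → fail=0;  out ∅∪∅=∅
  n12('ddd'): parent n11 fail=4; on 'd' 4 → fail=11;  out ∅∪∅=∅
  n17('cbd'): parent n16 fail=1; on 'd' 1 → fail=2;  out ∅∪{3}={3}
  n22('caa'): parent n21 fail=0; on 'a' 0 → fail=0;  out {7}∪∅={7}
  n8('baaa'): parent n7 fail=0; on 'a' 0 → fail=0;  out ∅∪∅=∅
  n13('ddda'): parent n12 fail=11; on 'a' 11→4 → fail=5;  out ∅∪{2}={2}
  n18('cbdc'): parent n17 fail=2; on 'c' 2 → fail=3;  out ∅∪{1}={1}
  n9('baaac'): parent n8 fail=0; on 'c' 0 → fail=15;  out ∅∪∅=∅
  n14('dddad'): parent n13 fail=5; on 'd' 5→0 → fail=4;  out {5}∪∅={5}
  n19('cbdca'): parent n18 fail=3; on 'a' 3→15 → fail=21;  out ∅∪∅=∅
  n10('baaacb'): parent n9 fail=15; on 'b' 15 → fail=16;  out {4}∪{0}={0,4}
  n20('cbdcaa'): parent n19 fail=21; on 'a' 21 → fail=22;  out {6}∪{7}={6,7}

Text stream:
[0] read 'b'  n0⇒n1  ** P0@[0:0]
[1] read 'd'  n1⇒n2  ** P3@[0:1]
[2] read 'b'  n2⇒n1 (fail-walked)  ** P0@[2:2]
[3] read 'a'  n1⇒n6
[4] read 'd'  n6⇒n4 (fail-walked)
[5] read 'b'  n4⇒n1 (fail-walked)  ** P0@[5:5]
[6] read 'b'  n1⇒n1 (fail-walked)  ** P0@[6:6]
[7] read 'd'  n1⇒n2  ** P3@[6:7]
[8] read 'b'  n2⇒n1 (fail-walked)  ** P0@[8:8]
[9] read 'd'  n1⇒n2  ** P3@[8:9]
[10] read 'a'  n2⇒n5 (fail-walked)  ** P2@[9:10]
[11] read 'b'  n5⇒n1 (fail-walked)  ** P0@[11:11]
[12] read 'd'  n1⇒n2  ** P3@[11:12]
[13] read 'c'  n2⇒n3  ** P1@[11:13]
[14] read 'a'  n3⇒n21 (fail-walked)
[15] read 'a'  n21⇒n22  ** P7@[13:15]
[16] read 'b'  n22⇒n1 (fail-walked)  ** P0@[16:16]
[17] read 'd'  n1⇒n2  ** P3@[16:17]
[18] read 'a'  n2⇒n5 (fail-walked)  ** P2@[17:18]
[19] read 'b'  n5⇒n1 (fail-walked)  ** P0@[19:19]
[20] read 'd'  n1⇒n2  ** P3@[19:20]
[21] read 'd'  n2⇒n11 (fail-walked)
[22] read 'd'  n11⇒n12
[23] read 'a'  n12⇒n13  ** P2@[22:23]
[24] read 'd'  n13⇒n14  ** P5@[20:24]
[25] read 'd'  n14⇒n11 (fail-walked)
[26] read 'd'  n11⇒n12
[27] read 'd'  n12⇒n12 (fail-walked)
[28] read 'a'  n12⇒n13  ** P2@[27:28]
[29] read 'd'  n13⇒n14  ** P5@[25:29]
[30] read 'd'  n14⇒n11 (fail-walked)
[31] read 'c'  n11⇒n15 (fail-walked)
[32] read 'a'  n15⇒n21

Matches: [[0,0],[1,3],[2,0],[5,0],[6,0],[7,3],[8,0],[9,3],[10,2],[11,0],[12,3],[13,1],[15,7],[16,0],[17,3],[18,2],[19,0],[20,3],[23,2],[24,5],[28,2],[29,5]]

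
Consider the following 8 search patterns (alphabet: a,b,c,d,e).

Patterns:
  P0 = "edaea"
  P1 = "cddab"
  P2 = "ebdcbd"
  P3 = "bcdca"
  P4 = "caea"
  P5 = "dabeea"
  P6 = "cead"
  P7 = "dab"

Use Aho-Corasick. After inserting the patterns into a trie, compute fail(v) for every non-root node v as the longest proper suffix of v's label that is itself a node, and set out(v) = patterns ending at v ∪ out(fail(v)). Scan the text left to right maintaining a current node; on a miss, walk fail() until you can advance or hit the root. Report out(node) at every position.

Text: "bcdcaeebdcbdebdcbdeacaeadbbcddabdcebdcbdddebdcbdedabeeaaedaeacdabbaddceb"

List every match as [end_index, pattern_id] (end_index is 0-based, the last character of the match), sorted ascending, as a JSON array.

Construct AC machine:
Trie (insert patterns):
  n0 'ε': b→16 c→6 d→24 e→1
  n1 'e': b→11 d→2
  n2 'ed': a→3
  n3 'eda': e→4
  n4 'edae': a→5
  n5 'edaea': ·  [P0 ends]
  n6 'c': a→21 d→7 e→30
  n7 'cd': d→8
  n8 'cdd': a→9
  n9 'cdda': b→10
  n10 'cddab': ·  [P1 ends]
  n11 'eb': d→12
  n12 'ebd': c→13
  n13 'ebdc': b→14
  n14 'ebdcb': d→15
  n15 'ebdcbd': ·  [P2 ends]
  n16 'b': c→17
  n17 'bc': d→18
  n18 'bcd': c→19
  n19 'bcdc': a→20
  n20 'bcdca': ·  [P3 ends]
  n21 'ca': e→22
  n22 'cae': a→23
  n23 'caea': ·  [P4 ends]
  n24 'd': a→25
  n25 'da': b→26
  n26 'dab': e→27  [P7 ends]
  n27 'dabe': e→28
  n28 'dabee': a→29
  n29 'dabeea': ·  [P5 ends]
  n30 'ce': a→31
  n31 'cea': d→32
  n32 'cead': ·  [P6 ends]

Failure links (BFS by depth):
  fail(1) 'e': from fail(0)=0 chase 'e': 0 ⇒ 0;  out=∅∪out(0)=∅
  fail(6) 'c': from fail(0)=0 chase 'c': 0 ⇒ 0;  out=∅∪out(0)=∅
  fail(16) 'b': from fail(0)=0 chase 'b': 0 ⇒ 0;  out=∅∪out(0)=∅
  fail(24) 'd': from fail(0)=0 chase 'd': 0 ⇒ 0;  out=∅∪out(0)=∅
  fail(2) 'ed': from fail(1)=0 chase 'd': 0 ⇒ 24;  out=∅∪out(24)=∅
  fail(7) 'cd': from fail(6)=0 chase 'd': 0 ⇒ 24;  out=∅∪out(24)=∅
  fail(11) 'eb': from fail(1)=0 chase 'b': 0 ⇒ 16;  out=∅∪out(16)=∅
  fail(17) 'bc': from fail(16)=0 chase 'c': 0 ⇒ 6;  out=∅∪out(6)=∅
  fail(21) 'ca': from fail(6)=0 chase 'a': 0 ⇒ 0;  out=∅∪out(0)=∅
  fail(25) 'da': from fail(24)=0 chase 'a': 0 ⇒ 0;  out=∅∪out(0)=∅
  fail(30) 'ce': from fail(6)=0 chase 'e': 0 ⇒ 1;  out=∅∪out(1)=∅
  fail(3) 'eda': from fail(2)=24 chase 'a': 24 ⇒ 25;  out=∅∪out(25)=∅
  fail(8) 'cdd': from fail(7)=24 chase 'd': 24→0 ⇒ 24;  out=∅∪out(24)=∅
  fail(12) 'ebd': from fail(11)=16 chase 'd': 16→0 ⇒ 24;  out=∅∪out(24)=∅
  fail(18) 'bcd': from fail(17)=6 chase 'd': 6 ⇒ 7;  out=∅∪out(7)=∅
  fail(22) 'cae': from fail(21)=0 chase 'e': 0 ⇒ 1;  out=∅∪out(1)=∅
  fail(26) 'dab': from fail(25)=0 chase 'b': 0 ⇒ 16;  out={7}∪out(16)={7}
  fail(31) 'cea': from fail(30)=1 chase 'a': 1→0 ⇒ 0;  out=∅∪out(0)=∅
  fail(4) 'edae': from fail(3)=25 chase 'e': 25→0 ⇒ 1;  out=∅∪out(1)=∅
  fail(9) 'cdda': from fail(8)=24 chase 'a': 24 ⇒ 25;  out=∅∪out(25)=∅
  fail(13) 'ebdc': from fail(12)=24 chase 'c': 24→0 ⇒ 6;  out=∅∪out(6)=∅
  fail(19) 'bcdc': from fail(18)=7 chase 'c': 7→24→0 ⇒ 6;  out=∅∪out(6)=∅
  fail(23) 'caea': from fail(22)=1 chase 'a': 1→0 ⇒ 0;  out={4}∪out(0)={4}
  fail(27) 'dabe': from fail(26)=16 chase 'e': 16→0 ⇒ 1;  out=∅∪out(1)=∅
  fail(32) 'cead': from fail(31)=0 chase 'd': 0 ⇒ 24;  out={6}∪out(24)={6}
  fail(5) 'edaea': from fail(4)=1 chase 'a': 1→0 ⇒ 0;  out={0}∪out(0)={0}
  fail(10) 'cddab': from fail(9)=25 chase 'b': 25 ⇒ 26;  out={1}∪out(26)={1,7}
  fail(14) 'ebdcb': from fail(13)=6 chase 'b': 6→0 ⇒ 16;  out=∅∪out(16)=∅
  fail(20) 'bcdca': from fail(19)=6 chase 'a': 6 ⇒ 21;  out={3}∪out(21)={3}
  fail(28) 'dabee': from fail(27)=1 chase 'e': 1→0 ⇒ 1;  out=∅∪out(1)=∅
  fail(15) 'ebdcbd': from fail(14)=16 chase 'd': 16→0 ⇒ 24;  out={2}∪out(24)={2}
  fail(29) 'dabeea': from fail(28)=1 chase 'a': 1→0 ⇒ 0;  out={5}∪out(0)={5}

Run:
pos 0 'b': at 16
pos 1 'c': at 17
pos 2 'd': at 18
pos 3 'c': at 19
pos 4 'a': at 20  emit P3@[0:4]
pos 5 'e': at 22 (fail-walked)
pos 6 'e': at 1 (fail-walked)
pos 7 'b': at 11
pos 8 'd': at 12
pos 9 'c': at 13
pos 10 'b': at 14
pos 11 'd': at 15  emit P2@[6:11]
pos 12 'e': at 1 (fail-walked)
pos 13 'b': at 11
pos 14 'd': at 12
pos 15 'c': at 13
pos 16 'b': at 14
pos 17 'd': at 15  emit P2@[12:17]
pos 18 'e': at 1 (fail-walked)
pos 19 'a': at 0 (fail-walked)
pos 20 'c': at 6
pos 21 'a': at 21
pos 22 'e': at 22
pos 23 'a': at 23  emit P4@[20:23]
pos 24 'd': at 24 (fail-walked)
pos 25 'b': at 16 (fail-walked)
pos 26 'b': at 16 (fail-walked)
pos 27 'c': at 17
pos 28 'd': at 18
pos 29 'd': at 8 (fail-walked)
pos 30 'a': at 9
pos 31 'b': at 10  emit P1@[27:31],P7@[29:31]
pos 32 'd': at 24 (fail-walked)
pos 33 'c': at 6 (fail-walked)
pos 34 'e': at 30
pos 35 'b': at 11 (fail-walked)
pos 36 'd': at 12
pos 37 'c': at 13
pos 38 'b': at 14
pos 39 'd': at 15  emit P2@[34:39]
pos 40 'd': at 24 (fail-walked)
pos 41 'd': at 24 (fail-walked)
pos 42 'e': at 1 (fail-walked)
pos 43 'b': at 11
pos 44 'd': at 12
pos 45 'c': at 13
pos 46 'b': at 14
pos 47 'd': at 15  emit P2@[42:47]
pos 48 'e': at 1 (fail-walked)
pos 49 'd': at 2
pos 50 'a': at 3
pos 51 'b': at 26 (fail-walked)  emit P7@[49:51]
pos 52 'e': at 27
pos 53 'e': at 28
pos 54 'a': at 29  emit P5@[49:54]
pos 55 'a': at 0 (fail-walked)
pos 56 'e': at 1
pos 57 'd': at 2
pos 58 'a': at 3
pos 59 'e': at 4
pos 60 'a': at 5  emit P0@[56:60]
pos 61 'c': at 6 (fail-walked)
pos 62 'd': at 7
pos 63 'a': at 25 (fail-walked)
pos 64 'b': at 26  emit P7@[62:64]
pos 65 'b': at 16 (fail-walked)
pos 66 'a': at 0 (fail-walked)
pos 67 'd': at 24
pos 68 'd': at 24 (fail-walked)
pos 69 'c': at 6 (fail-walked)
pos 70 'e': at 30
pos 71 'b': at 11 (fail-walked)

Result: [[4,3],[11,2],[17,2],[23,4],[31,1],[31,7],[39,2],[47,2],[51,7],[54,5],[60,0],[64,7]]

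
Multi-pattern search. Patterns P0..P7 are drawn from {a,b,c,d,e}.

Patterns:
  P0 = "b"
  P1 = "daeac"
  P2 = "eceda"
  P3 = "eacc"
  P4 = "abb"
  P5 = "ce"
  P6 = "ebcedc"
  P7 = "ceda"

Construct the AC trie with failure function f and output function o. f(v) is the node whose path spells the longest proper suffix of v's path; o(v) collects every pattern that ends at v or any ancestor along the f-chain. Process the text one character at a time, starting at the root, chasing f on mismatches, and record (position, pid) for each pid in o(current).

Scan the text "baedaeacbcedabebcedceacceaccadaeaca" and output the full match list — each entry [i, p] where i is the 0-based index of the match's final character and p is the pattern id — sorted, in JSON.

Construct AC machine:
Trie (insert patterns):
  n0 'ε': a→15 b→1 c→18 d→2 e→7
  n1 'b': ·  [P0 ends]
  n2 'd': a→3
  n3 'da': e→4
  n4 'dae': a→5
  n5 'daea': c→6
  n6 'daeac': ·  [P1 ends]
  n7 'e': a→12 b→20 c→8
  n8 'ec': e→9
  n9 'ece': d→10
  n10 'eced': a→11
  n11 'eceda': ·  [P2 ends]
  n12 'ea': c→13
  n13 'eac': c→14
  n14 'eacc': ·  [P3 ends]
  n15 'a': b→16
  n16 'ab': b→17
  n17 'abb': ·  [P4 ends]
  n18 'c': e→19
  n19 'ce': d→25  [P5 ends]
  n20 'eb': c→21
  n21 'ebc': e→22
  n22 'ebce': d→23
  n23 'ebced': c→24
  n24 'ebcedc': ·  [P6 ends]
  n25 'ced': a→26
  n26 'ceda': ·  [P7 ends]

Failure links (BFS by depth):
  fail(1) 'b': from fail(0)=0 chase 'b': 0 ⇒ 0;  out={0}∪out(0)={0}
  fail(2) 'd': from fail(0)=0 chase 'd': 0 ⇒ 0;  out=∅∪out(0)=∅
  fail(7) 'e': from fail(0)=0 chase 'e': 0 ⇒ 0;  out=∅∪out(0)=∅
  fail(15) 'a': from fail(0)=0 chase 'a': 0 ⇒ 0;  out=∅∪out(0)=∅
  fail(18) 'c': from fail(0)=0 chase 'c': 0 ⇒ 0;  out=∅∪out(0)=∅
  fail(3) 'da': from fail(2)=0 chase 'a': 0 ⇒ 15;  out=∅∪out(15)=∅
  fail(8) 'ec': from fail(7)=0 chase 'c': 0 ⇒ 18;  out=∅∪out(18)=∅
  fail(12) 'ea': from fail(7)=0 chase 'a': 0 ⇒ 15;  out=∅∪out(15)=∅
  fail(16) 'ab': from fail(15)=0 chase 'b': 0 ⇒ 1;  out=∅∪out(1)={0}
  fail(19) 'ce': from fail(18)=0 chase 'e': 0 ⇒ 7;  out={5}∪out(7)={5}
  fail(20) 'eb': from fail(7)=0 chase 'b': 0 ⇒ 1;  out=∅∪out(1)={0}
  fail(4) 'dae': from fail(3)=15 chase 'e': 15→0 ⇒ 7;  out=∅∪out(7)=∅
  fail(9) 'ece': from fail(8)=18 chase 'e': 18 ⇒ 19;  out=∅∪out(19)={5}
  fail(13) 'eac': from fail(12)=15 chase 'c': 15→0 ⇒ 18;  out=∅∪out(18)=∅
  fail(17) 'abb': from fail(16)=1 chase 'b': 1→0 ⇒ 1;  out={4}∪out(1)={0,4}
  fail(21) 'ebc': from fail(20)=1 chase 'c': 1→0 ⇒ 18;  out=∅∪out(18)=∅
  fail(25) 'ced': from fail(19)=7 chase 'd': 7→0 ⇒ 2;  out=∅∪out(2)=∅
  fail(5) 'daea': from fail(4)=7 chase 'a': 7 ⇒ 12;  out=∅∪out(12)=∅
  fail(10) 'eced': from fail(9)=19 chase 'd': 19 ⇒ 25;  out=∅∪out(25)=∅
  fail(14) 'eacc': from fail(13)=18 chase 'c': 18→0 ⇒ 18;  out={3}∪out(18)={3}
  fail(22) 'ebce': from fail(21)=18 chase 'e': 18 ⇒ 19;  out=∅∪out(19)={5}
  fail(26) 'ceda': from fail(25)=2 chase 'a': 2 ⇒ 3;  out={7}∪out(3)={7}
  fail(6) 'daeac': from fail(5)=12 chase 'c': 12 ⇒ 13;  out={1}∪out(13)={1}
  fail(11) 'eceda': from fail(10)=25 chase 'a': 25 ⇒ 26;  out={2}∪out(26)={2,7}
  fail(23) 'ebced': from fail(22)=19 chase 'd': 19 ⇒ 25;  out=∅∪out(25)=∅
  fail(24) 'ebcedc': from fail(23)=25 chase 'c': 25→2→0 ⇒ 18;  out={6}∪out(18)={6}

Text stream:
i=0 'b': node 0→1  emit P0@[0:0]
i=1 'a': node 1→15 ·f
i=2 'e': node 15→7 ·f
i=3 'd': node 7→2 ·f
i=4 'a': node 2→3
i=5 'e': node 3→4
i=6 'a': node 4→5
i=7 'c': node 5→6  emit P1@[3:7]
i=8 'b': node 6→1 ·f  emit P0@[8:8]
i=9 'c': node 1→18 ·f
i=10 'e': node 18→19  emit P5@[9:10]
i=11 'd': node 19→25
i=12 'a': node 25→26  emit P7@[9:12]
i=13 'b': node 26→16 ·f  emit P0@[13:13]
i=14 'e': node 16→7 ·f
i=15 'b': node 7→20  emit P0@[15:15]
i=16 'c': node 20→21
i=17 'e': node 21→22  emit P5@[16:17]
i=18 'd': node 22→23
i=19 'c': node 23→24  emit P6@[14:19]
i=20 'e': node 24→19 ·f  emit P5@[19:20]
i=21 'a': node 19→12 ·f
i=22 'c': node 12→13
i=23 'c': node 13→14  emit P3@[20:23]
i=24 'e': node 14→19 ·f  emit P5@[23:24]
i=25 'a': node 19→12 ·f
i=26 'c': node 12→13
i=27 'c': node 13→14  emit P3@[24:27]
i=28 'a': node 14→15 ·f
i=29 'd': node 15→2 ·f
i=30 'a': node 2→3
i=31 'e': node 3→4
i=32 'a': node 4→5
i=33 'c': node 5→6  emit P1@[29:33]
i=34 'a': node 6→15 ·f

Matches: [[0,0],[7,1],[8,0],[10,5],[12,7],[13,0],[15,0],[17,5],[19,6],[20,5],[23,3],[24,5],[27,3],[33,1]]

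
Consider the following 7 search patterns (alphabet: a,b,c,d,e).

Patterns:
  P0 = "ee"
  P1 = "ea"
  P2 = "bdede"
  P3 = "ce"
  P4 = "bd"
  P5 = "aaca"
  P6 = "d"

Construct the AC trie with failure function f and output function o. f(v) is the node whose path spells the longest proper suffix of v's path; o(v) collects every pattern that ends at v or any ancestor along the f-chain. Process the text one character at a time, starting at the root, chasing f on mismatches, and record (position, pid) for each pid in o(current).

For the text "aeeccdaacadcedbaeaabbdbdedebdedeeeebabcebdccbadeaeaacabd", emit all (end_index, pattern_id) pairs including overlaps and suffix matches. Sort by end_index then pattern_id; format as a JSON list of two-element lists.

Construct AC machine:
Trie nodes:
  0='ε' goto a→11 b→4 c→9 d→15 e→1
  1='e' goto a→3 e→2
  2='ee' goto ·  [P0 ends]
  3='ea' goto ·  [P1 ends]
  4='b' goto d→5
  5='bd' goto e→6  [P4 ends]
  6='bde' goto d→7
  7='bded' goto e→8
  8='bdede' goto ·  [P2 ends]
  9='c' goto e→10
  10='ce' goto ·  [P3 ends]
  11='a' goto a→12
  12='aa' goto c→13
  13='aac' goto a→14
  14='aaca' goto ·  [P5 ends]
  15='d' goto ·  [P6 ends]

Failure links (BFS by depth):
  fail(1) 'e': from fail(0)=0 chase 'e': 0 ⇒ 0;  out=∅∪out(0)=∅
  fail(4) 'b': from fail(0)=0 chase 'b': 0 ⇒ 0;  out=∅∪out(0)=∅
  fail(9) 'c': from fail(0)=0 chase 'c': 0 ⇒ 0;  out=∅∪out(0)=∅
  fail(11) 'a': from fail(0)=0 chase 'a': 0 ⇒ 0;  out=∅∪out(0)=∅
  fail(15) 'd': from fail(0)=0 chase 'd': 0 ⇒ 0;  out={6}∪out(0)={6}
  fail(2) 'ee': from fail(1)=0 chase 'e': 0 ⇒ 1;  out={0}∪out(1)={0}
  fail(3) 'ea': from fail(1)=0 chase 'a': 0 ⇒ 11;  out={1}∪out(11)={1}
  fail(5) 'bd': from fail(4)=0 chase 'd': 0 ⇒ 15;  out={4}∪out(15)={4,6}
  fail(10) 'ce': from fail(9)=0 chase 'e': 0 ⇒ 1;  out={3}∪out(1)={3}
  fail(12) 'aa': from fail(11)=0 chase 'a': 0 ⇒ 11;  out=∅∪out(11)=∅
  fail(6) 'bde': from fail(5)=15 chase 'e': 15→0 ⇒ 1;  out=∅∪out(1)=∅
  fail(13) 'aac': from fail(12)=11 chase 'c': 11→0 ⇒ 9;  out=∅∪out(9)=∅
  fail(7) 'bded': from fail(6)=1 chase 'd': 1→0 ⇒ 15;  out=∅∪out(15)={6}
  fail(14) 'aaca': from fail(13)=9 chase 'a': 9→0 ⇒ 11;  out={5}∪out(11)={5}
  fail(8) 'bdede': from fail(7)=15 chase 'e': 15→0 ⇒ 1;  out={2}∪out(1)={2}

Scan:
[0] read 'a'  n0⇒n11
[1] read 'e'  n11⇒n1 (fail-walked)
[2] read 'e'  n1⇒n2  → match P0@[1:2]
[3] read 'c'  n2⇒n9 (fail-walked)
[4] read 'c'  n9⇒n9 (fail-walked)
[5] read 'd'  n9⇒n15 (fail-walked)  → match P6@[5:5]
[6] read 'a'  n15⇒n11 (fail-walked)
[7] read 'a'  n11⇒n12
[8] read 'c'  n12⇒n13
[9] read 'a'  n13⇒n14  → match P5@[6:9]
[10] read 'd'  n14⇒n15 (fail-walked)  → match P6@[10:10]
[11] read 'c'  n15⇒n9 (fail-walked)
[12] read 'e'  n9⇒n10  → match P3@[11:12]
[13] read 'd'  n10⇒n15 (fail-walked)  → match P6@[13:13]
[14] read 'b'  n15⇒n4 (fail-walked)
[15] read 'a'  n4⇒n11 (fail-walked)
[16] read 'e'  n11⇒n1 (fail-walked)
[17] read 'a'  n1⇒n3  → match P1@[16:17]
[18] read 'a'  n3⇒n12 (fail-walked)
[19] read 'b'  n12⇒n4 (fail-walked)
[20] read 'b'  n4⇒n4 (fail-walked)
[21] read 'd'  n4⇒n5  → match P4@[20:21],P6@[21:21]
[22] read 'b'  n5⇒n4 (fail-walked)
[23] read 'd'  n4⇒n5  → match P4@[22:23],P6@[23:23]
[24] read 'e'  n5⇒n6
[25] read 'd'  n6⇒n7  → match P6@[25:25]
[26] read 'e'  n7⇒n8  → match P2@[22:26]
[27] read 'b'  n8⇒n4 (fail-walked)
[28] read 'd'  n4⇒n5  → match P4@[27:28],P6@[28:28]
[29] read 'e'  n5⇒n6
[30] read 'd'  n6⇒n7  → match P6@[30:30]
[31] read 'e'  n7⇒n8  → match P2@[27:31]
[32] read 'e'  n8⇒n2 (fail-walked)  → match P0@[31:32]
[33] read 'e'  n2⇒n2 (fail-walked)  → match P0@[32:33]
[34] read 'e'  n2⇒n2 (fail-walked)  → match P0@[33:34]
[35] read 'b'  n2⇒n4 (fail-walked)
[36] read 'a'  n4⇒n11 (fail-walked)
[37] read 'b'  n11⇒n4 (fail-walked)
[38] read 'c'  n4⇒n9 (fail-walked)
[39] read 'e'  n9⇒n10  → match P3@[38:39]
[40] read 'b'  n10⇒n4 (fail-walked)
[41] read 'd'  n4⇒n5  → match P4@[40:41],P6@[41:41]
[42] read 'c'  n5⇒n9 (fail-walked)
[43] read 'c'  n9⇒n9 (fail-walked)
[44] read 'b'  n9⇒n4 (fail-walked)
[45] read 'a'  n4⇒n11 (fail-walked)
[46] read 'd'  n11⇒n15 (fail-walked)  → match P6@[46:46]
[47] read 'e'  n15⇒n1 (fail-walked)
[48] read 'a'  n1⇒n3  → match P1@[47:48]
[49] read 'e'  n3⇒n1 (fail-walked)
[50] read 'a'  n1⇒n3  → match P1@[49:50]
[51] read 'a'  n3⇒n12 (fail-walked)
[52] read 'c'  n12⇒n13
[53] read 'a'  n13⇒n14  → match P5@[50:53]
[54] read 'b'  n14⇒n4 (fail-walked)
[55] read 'd'  n4⇒n5  → match P4@[54:55],P6@[55:55]

Result: [[2,0],[5,6],[9,5],[10,6],[12,3],[13,6],[17,1],[21,4],[21,6],[23,4],[23,6],[25,6],[26,2],[28,4],[28,6],[30,6],[31,2],[32,0],[33,0],[34,0],[39,3],[41,4],[41,6],[46,6],[48,1],[50,1],[53,5],[55,4],[55,6]]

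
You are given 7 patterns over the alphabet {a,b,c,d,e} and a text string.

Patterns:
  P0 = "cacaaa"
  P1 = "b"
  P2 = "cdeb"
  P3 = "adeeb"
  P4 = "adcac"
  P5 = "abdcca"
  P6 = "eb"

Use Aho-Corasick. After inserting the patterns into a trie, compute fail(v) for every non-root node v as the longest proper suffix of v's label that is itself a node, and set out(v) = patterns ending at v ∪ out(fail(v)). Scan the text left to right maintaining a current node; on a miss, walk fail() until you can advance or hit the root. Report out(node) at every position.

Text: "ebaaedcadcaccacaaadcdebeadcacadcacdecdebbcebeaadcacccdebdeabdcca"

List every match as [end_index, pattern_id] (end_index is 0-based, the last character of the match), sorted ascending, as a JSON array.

Build:
Trie (insert patterns):
  n0 'ε': a→11 b→7 c→1 e→24
  n1 'c': a→2 d→8
  n2 'ca': c→3
  n3 'cac': a→4
  n4 'caca': a→5
  n5 'cacaa': a→6
  n6 'cacaaa': ·  ←P0
  n7 'b': ·  ←P1
  n8 'cd': e→9
  n9 'cde': b→10
  n10 'cdeb': ·  ←P2
  n11 'a': b→19 d→12
  n12 'ad': c→16 e→13
  n13 'ade': e→14
  n14 'adee': b→15
  n15 'adeeb': ·  ←P3
  n16 'adc': a→17
  n17 'adca': c→18
  n18 'adcac': ·  ←P4
  n19 'ab': d→20
  n20 'abd': c→21
  n21 'abdc': c→22
  n22 'abdcc': a→23
  n23 'abdcca': ·  ←P5
  n24 'e': b→25
  n25 'eb': ·  ←P6

Failure links (BFS by depth):
  n1('c'): parent n0 fail=0; on 'c' 0 → fail=0;  out ∅∪∅=∅
  n7('b'): parent n0 fail=0; on 'b' 0 → fail=0;  out {1}∪∅={1}
  n11('a'): parent n0 fail=0; on 'a' 0 → fail=0;  out ∅∪∅=∅
  n24('e'): parent n0 fail=0; on 'e' 0 → fail=0;  out ∅∪∅=∅
  n2('ca'): parent n1 fail=0; on 'a' 0 → fail=11;  out ∅∪∅=∅
  n8('cd'): parent n1 fail=0; on 'd' 0 → fail=0;  out ∅∪∅=∅
  n12('ad'): parent n11 fail=0; on 'd' 0 → fail=0;  out ∅∪∅=∅
  n19('ab'): parent n11 fail=0; on 'b' 0 → fail=7;  out ∅∪{1}={1}
  n25('eb'): parent n24 fail=0; on 'b' 0 → fail=7;  out {6}∪{1}={1,6}
  n3('cac'): parent n2 fail=11; on 'c' 11→0 → fail=1;  out ∅∪∅=∅
  n9('cde'): parent n8 fail=0; on 'e' 0 → fail=24;  out ∅∪∅=∅
  n13('ade'): parent n12 fail=0; on 'e' 0 → fail=24;  out ∅∪∅=∅
  n16('adc'): parent n12 fail=0; on 'c' 0 → fail=1;  out ∅∪∅=∅
  n20('abd'): parent n19 fail=7; on 'd' 7→0 → fail=0;  out ∅∪∅=∅
  n4('caca'): parent n3 fail=1; on 'a' 1 → fail=2;  out ∅∪∅=∅
  n10('cdeb'): parent n9 fail=24; on 'b' 24 → fail=25;  out {2}∪{1,6}={1,2,6}
  n14('adee'): parent n13 fail=24; on 'e' 24→0 → fail=24;  out ∅∪∅=∅
  n17('adca'): parent n16 fail=1; on 'a' 1 → fail=2;  out ∅∪∅=∅
  n21('abdc'): parent n20 fail=0; on 'c' 0 → fail=1;  out ∅∪∅=∅
  n5('cacaa'): parent n4 fail=2; on 'a' 2→11→0 → fail=11;  out ∅∪∅=∅
  n15('adeeb'): parent n14 fail=24; on 'b' 24 → fail=25;  out {3}∪{1,6}={1,3,6}
  n18('adcac'): parent n17 fail=2; on 'c' 2 → fail=3;  out {4}∪∅={4}
  n22('abdcc'): parent n21 fail=1; on 'c' 1→0 → fail=1;  out ∅∪∅=∅
  n6('cacaaa'): parent n5 fail=11; on 'a' 11→0 → fail=11;  out {0}∪∅={0}
  n23('abdcca'): parent n22 fail=1; on 'a' 1 → fail=2;  out {5}∪∅={5}

Text stream:
pos 0 'e': at 24
pos 1 'b': at 25  → match P1@[1:1],P6@[0:1]
pos 2 'a': at 11 (fail-walked)
pos 3 'a': at 11 (fail-walked)
pos 4 'e': at 24 (fail-walked)
pos 5 'd': at 0 (fail-walked)
pos 6 'c': at 1
pos 7 'a': at 2
pos 8 'd': at 12 (fail-walked)
pos 9 'c': at 16
pos 10 'a': at 17
pos 11 'c': at 18  → match P4@[7:11]
pos 12 'c': at 1 (fail-walked)
pos 13 'a': at 2
pos 14 'c': at 3
pos 15 'a': at 4
pos 16 'a': at 5
pos 17 'a': at 6  → match P0@[12:17]
pos 18 'd': at 12 (fail-walked)
pos 19 'c': at 16
pos 20 'd': at 8 (fail-walked)
pos 21 'e': at 9
pos 22 'b': at 10  → match P1@[22:22],P2@[19:22],P6@[21:22]
pos 23 'e': at 24 (fail-walked)
pos 24 'a': at 11 (fail-walked)
pos 25 'd': at 12
pos 26 'c': at 16
pos 27 'a': at 17
pos 28 'c': at 18  → match P4@[24:28]
pos 29 'a': at 4 (fail-walked)
pos 30 'd': at 12 (fail-walked)
pos 31 'c': at 16
pos 32 'a': at 17
pos 33 'c': at 18  → match P4@[29:33]
pos 34 'd': at 8 (fail-walked)
pos 35 'e': at 9
pos 36 'c': at 1 (fail-walked)
pos 37 'd': at 8
pos 38 'e': at 9
pos 39 'b': at 10  → match P1@[39:39],P2@[36:39],P6@[38:39]
pos 40 'b': at 7 (fail-walked)  → match P1@[40:40]
pos 41 'c': at 1 (fail-walked)
pos 42 'e': at 24 (fail-walked)
pos 43 'b': at 25  → match P1@[43:43],P6@[42:43]
pos 44 'e': at 24 (fail-walked)
pos 45 'a': at 11 (fail-walked)
pos 46 'a': at 11 (fail-walked)
pos 47 'd': at 12
pos 48 'c': at 16
pos 49 'a': at 17
pos 50 'c': at 18  → match P4@[46:50]
pos 51 'c': at 1 (fail-walked)
pos 52 'c': at 1 (fail-walked)
pos 53 'd': at 8
pos 54 'e': at 9
pos 55 'b': at 10  → match P1@[55:55],P2@[52:55],P6@[54:55]
pos 56 'd': at 0 (fail-walked)
pos 57 'e': at 24
pos 58 'a': at 11 (fail-walked)
pos 59 'b': at 19  → match P1@[59:59]
pos 60 'd': at 20
pos 61 'c': at 21
pos 62 'c': at 22
pos 63 'a': at 23  → match P5@[58:63]

Matches: [[1,1],[1,6],[11,4],[17,0],[22,1],[22,2],[22,6],[28,4],[33,4],[39,1],[39,2],[39,6],[40,1],[43,1],[43,6],[50,4],[55,1],[55,2],[55,6],[59,1],[63,5]]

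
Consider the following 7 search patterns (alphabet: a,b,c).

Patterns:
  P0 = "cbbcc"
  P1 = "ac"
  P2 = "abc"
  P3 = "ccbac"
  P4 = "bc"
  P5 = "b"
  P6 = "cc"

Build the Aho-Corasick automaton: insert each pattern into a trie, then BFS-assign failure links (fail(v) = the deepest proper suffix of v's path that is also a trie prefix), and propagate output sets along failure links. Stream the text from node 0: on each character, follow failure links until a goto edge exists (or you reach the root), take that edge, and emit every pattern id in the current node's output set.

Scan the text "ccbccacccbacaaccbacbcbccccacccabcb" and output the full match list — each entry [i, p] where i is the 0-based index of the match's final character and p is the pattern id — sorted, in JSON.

Construct AC machine:
Trie nodes:
  0='ε' goto a→6 b→14 c→1
  1='c' goto b→2 c→10
  2='cb' goto b→3
  3='cbb' goto c→4
  4='cbbc' goto c→5
  5='cbbcc' goto ·  ←P0
  6='a' goto b→8 c→7
  7='ac' goto ·  ←P1
  8='ab' goto c→9
  9='abc' goto ·  ←P2
  10='cc' goto b→11  ←P6
  11='ccb' goto a→12
  12='ccba' goto c→13
  13='ccbac' goto ·  ←P3
  14='b' goto c→15  ←P5
  15='bc' goto ·  ←P4

Failure links (BFS by depth):
  n1('c'): parent n0 fail=0; on 'c' 0 → fail=0;  out ∅∪∅=∅
  n6('a'): parent n0 fail=0; on 'a' 0 → fail=0;  out ∅∪∅=∅
  n14('b'): parent n0 fail=0; on 'b' 0 → fail=0;  out {5}∪∅={5}
  n2('cb'): parent n1 fail=0; on 'b' 0 → fail=14;  out ∅∪{5}={5}
  n7('ac'): parent n6 fail=0; on 'c' 0 → fail=1;  out {1}∪∅={1}
  n8('ab'): parent n6 fail=0; on 'b' 0 → fail=14;  out ∅∪{5}={5}
  n10('cc'): parent n1 fail=0; on 'c' 0 → fail=1;  out {6}∪∅={6}
  n15('bc'): parent n14 fail=0; on 'c' 0 → fail=1;  out {4}∪∅={4}
  n3('cbb'): parent n2 fail=14; on 'b' 14→0 → fail=14;  out ∅∪{5}={5}
  n9('abc'): parent n8 fail=14; on 'c' 14 → fail=15;  out {2}∪{4}={2,4}
  n11('ccb'): parent n10 fail=1; on 'b' 1 → fail=2;  out ∅∪{5}={5}
  n4('cbbc'): parent n3 fail=14; on 'c' 14 → fail=15;  out ∅∪{4}={4}
  n12('ccba'): parent n11 fail=2; on 'a' 2→14→0 → fail=6;  out ∅∪∅=∅
  n5('cbbcc'): parent n4 fail=15; on 'c' 15→1 → fail=10;  out {0}∪{6}={0,6}
  n13('ccbac'): parent n12 fail=6; on 'c' 6 → fail=7;  out {3}∪{1}={1,3}

Text stream:
[0] read 'c'  n0⇒n1
[1] read 'c'  n1⇒n10  ** P6@[0:1]
[2] read 'b'  n10⇒n11  ** P5@[2:2]
[3] read 'c'  n11⇒n15 (via fail)  ** P4@[2:3]
[4] read 'c'  n15⇒n10 (via fail)  ** P6@[3:4]
[5] read 'a'  n10⇒n6 (via fail)
[6] read 'c'  n6⇒n7  ** P1@[5:6]
[7] read 'c'  n7⇒n10 (via fail)  ** P6@[6:7]
[8] read 'c'  n10⇒n10 (via fail)  ** P6@[7:8]
[9] read 'b'  n10⇒n11  ** P5@[9:9]
[10] read 'a'  n11⇒n12
[11] read 'c'  n12⇒n13  ** P1@[10:11],P3@[7:11]
[12] read 'a'  n13⇒n6 (via fail)
[13] read 'a'  n6⇒n6 (via fail)
[14] read 'c'  n6⇒n7  ** P1@[13:14]
[15] read 'c'  n7⇒n10 (via fail)  ** P6@[14:15]
[16] read 'b'  n10⇒n11  ** P5@[16:16]
[17] read 'a'  n11⇒n12
[18] read 'c'  n12⇒n13  ** P1@[17:18],P3@[14:18]
[19] read 'b'  n13⇒n2 (via fail)  ** P5@[19:19]
[20] read 'c'  n2⇒n15 (via fail)  ** P4@[19:20]
[21] read 'b'  n15⇒n2 (via fail)  ** P5@[21:21]
[22] read 'c'  n2⇒n15 (via fail)  ** P4@[21:22]
[23] read 'c'  n15⇒n10 (via fail)  ** P6@[22:23]
[24] read 'c'  n10⇒n10 (via fail)  ** P6@[23:24]
[25] read 'c'  n10⇒n10 (via fail)  ** P6@[24:25]
[26] read 'a'  n10⇒n6 (via fail)
[27] read 'c'  n6⇒n7  ** P1@[26:27]
[28] read 'c'  n7⇒n10 (via fail)  ** P6@[27:28]
[29] read 'c'  n10⇒n10 (via fail)  ** P6@[28:29]
[30] read 'a'  n10⇒n6 (via fail)
[31] read 'b'  n6⇒n8  ** P5@[31:31]
[32] read 'c'  n8⇒n9  ** P2@[30:32],P4@[31:32]
[33] read 'b'  n9⇒n2 (via fail)  ** P5@[33:33]

Matches: [[1,6],[2,5],[3,4],[4,6],[6,1],[7,6],[8,6],[9,5],[11,1],[11,3],[14,1],[15,6],[16,5],[18,1],[18,3],[19,5],[20,4],[21,5],[22,4],[23,6],[24,6],[25,6],[27,1],[28,6],[29,6],[31,5],[32,2],[32,4],[33,5]]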